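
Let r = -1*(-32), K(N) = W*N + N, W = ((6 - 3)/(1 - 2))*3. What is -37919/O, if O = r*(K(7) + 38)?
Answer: 37919/576 ≈ 65.832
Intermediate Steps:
W = -9 (W = (3/(-1))*3 = (3*(-1))*3 = -3*3 = -9)
K(N) = -8*N (K(N) = -9*N + N = -8*N)
r = 32
O = -576 (O = 32*(-8*7 + 38) = 32*(-56 + 38) = 32*(-18) = -576)
-37919/O = -37919/(-576) = -37919*(-1/576) = 37919/576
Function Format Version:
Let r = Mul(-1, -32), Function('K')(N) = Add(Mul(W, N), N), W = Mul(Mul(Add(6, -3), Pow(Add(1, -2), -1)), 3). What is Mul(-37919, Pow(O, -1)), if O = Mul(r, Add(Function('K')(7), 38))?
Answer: Rational(37919, 576) ≈ 65.832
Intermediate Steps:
W = -9 (W = Mul(Mul(3, Pow(-1, -1)), 3) = Mul(Mul(3, -1), 3) = Mul(-3, 3) = -9)
Function('K')(N) = Mul(-8, N) (Function('K')(N) = Add(Mul(-9, N), N) = Mul(-8, N))
r = 32
O = -576 (O = Mul(32, Add(Mul(-8, 7), 38)) = Mul(32, Add(-56, 38)) = Mul(32, -18) = -576)
Mul(-37919, Pow(O, -1)) = Mul(-37919, Pow(-576, -1)) = Mul(-37919, Rational(-1, 576)) = Rational(37919, 576)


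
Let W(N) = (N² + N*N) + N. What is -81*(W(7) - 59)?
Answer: -3726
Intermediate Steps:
W(N) = N + 2*N² (W(N) = (N² + N²) + N = 2*N² + N = N + 2*N²)
-81*(W(7) - 59) = -81*(7*(1 + 2*7) - 59) = -81*(7*(1 + 14) - 59) = -81*(7*15 - 59) = -81*(105 - 59) = -81*46 = -3726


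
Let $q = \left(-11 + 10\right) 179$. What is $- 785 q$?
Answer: $140515$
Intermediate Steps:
$q = -179$ ($q = \left(-1\right) 179 = -179$)
$- 785 q = \left(-785\right) \left(-179\right) = 140515$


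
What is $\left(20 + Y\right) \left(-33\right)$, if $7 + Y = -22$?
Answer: $297$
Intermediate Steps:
$Y = -29$ ($Y = -7 - 22 = -29$)
$\left(20 + Y\right) \left(-33\right) = \left(20 - 29\right) \left(-33\right) = \left(-9\right) \left(-33\right) = 297$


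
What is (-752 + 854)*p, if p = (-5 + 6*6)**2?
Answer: 98022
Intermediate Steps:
p = 961 (p = (-5 + 36)**2 = 31**2 = 961)
(-752 + 854)*p = (-752 + 854)*961 = 102*961 = 98022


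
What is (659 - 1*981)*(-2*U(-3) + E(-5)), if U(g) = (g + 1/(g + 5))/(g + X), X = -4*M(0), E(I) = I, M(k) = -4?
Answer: 19320/13 ≈ 1486.2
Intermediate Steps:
X = 16 (X = -4*(-4) = 16)
U(g) = (g + 1/(5 + g))/(16 + g) (U(g) = (g + 1/(g + 5))/(g + 16) = (g + 1/(5 + g))/(16 + g))
(659 - 1*981)*(-2*U(-3) + E(-5)) = (659 - 1*981)*(-2*(1 + (-3)² + 5*(-3))/(80 + (-3)² + 21*(-3)) - 5) = (659 - 981)*(-2*(1 + 9 - 15)/(80 + 9 - 63) - 5) = -322*(-2*(-5)/26 - 5) = -322*(-(-5)/13 - 5) = -322*(-2*(-5/26) - 5) = -322*(5/13 - 5) = -322*(-60/13) = 19320/13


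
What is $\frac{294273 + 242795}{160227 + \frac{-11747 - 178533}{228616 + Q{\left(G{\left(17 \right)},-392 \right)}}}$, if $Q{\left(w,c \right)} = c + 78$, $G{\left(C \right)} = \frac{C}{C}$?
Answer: $\frac{61306849268}{18289977137} \approx 3.3519$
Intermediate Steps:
$G{\left(C \right)} = 1$
$Q{\left(w,c \right)} = 78 + c$
$\frac{294273 + 242795}{160227 + \frac{-11747 - 178533}{228616 + Q{\left(G{\left(17 \right)},-392 \right)}}} = \frac{294273 + 242795}{160227 + \frac{-11747 - 178533}{228616 + \left(78 - 392\right)}} = \frac{537068}{160227 - \frac{190280}{228616 - 314}} = \frac{537068}{160227 - \frac{190280}{228302}} = \frac{537068}{160227 - \frac{95140}{114151}} = \frac{537068}{\frac{18289977137}{114151}} = 537068 \cdot \frac{114151}{18289977137} = \frac{61306849268}{18289977137}$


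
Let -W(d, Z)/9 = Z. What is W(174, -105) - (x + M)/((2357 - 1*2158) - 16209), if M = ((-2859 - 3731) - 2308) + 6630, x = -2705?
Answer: 15124477/16010 ≈ 944.69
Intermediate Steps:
W(d, Z) = -9*Z
M = -2268 (M = (-6590 - 2308) + 6630 = -8898 + 6630 = -2268)
W(174, -105) - (x + M)/((2357 - 1*2158) - 16209) = -9*(-105) - (-2705 - 2268)/((2357 - 1*2158) - 16209) = 945 - (-4973)/((2357 - 2158) - 16209) = 945 - (-4973)/(199 - 16209) = 945 - (-4973)/(-16010) = 945 - (-4973)*(-1)/16010 = 945 - 1*4973/16010 = 945 - 4973/16010 = 15124477/16010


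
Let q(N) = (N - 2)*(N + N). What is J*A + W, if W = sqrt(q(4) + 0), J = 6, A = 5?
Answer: 34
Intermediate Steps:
q(N) = 2*N*(-2 + N) (q(N) = (-2 + N)*(2*N) = 2*N*(-2 + N))
W = 4 (W = sqrt(2*4*(-2 + 4) + 0) = sqrt(2*4*2 + 0) = sqrt(16 + 0) = sqrt(16) = 4)
J*A + W = 6*5 + 4 = 30 + 4 = 34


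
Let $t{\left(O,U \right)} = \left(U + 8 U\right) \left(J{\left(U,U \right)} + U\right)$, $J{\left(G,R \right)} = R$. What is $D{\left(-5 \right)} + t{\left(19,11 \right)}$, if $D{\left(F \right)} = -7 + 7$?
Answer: $2178$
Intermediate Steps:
$D{\left(F \right)} = 0$
$t{\left(O,U \right)} = 18 U^{2}$ ($t{\left(O,U \right)} = \left(U + 8 U\right) \left(U + U\right) = 9 U 2 U = 18 U^{2}$)
$D{\left(-5 \right)} + t{\left(19,11 \right)} = 0 + 18 \cdot 11^{2} = 0 + 18 \cdot 121 = 0 + 2178 = 2178$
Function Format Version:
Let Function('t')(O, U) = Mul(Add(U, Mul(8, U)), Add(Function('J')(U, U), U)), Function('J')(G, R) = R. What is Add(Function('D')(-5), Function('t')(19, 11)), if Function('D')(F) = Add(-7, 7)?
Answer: 2178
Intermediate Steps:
Function('D')(F) = 0
Function('t')(O, U) = Mul(18, Pow(U, 2)) (Function('t')(O, U) = Mul(Add(U, Mul(8, U)), Add(U, U)) = Mul(Mul(9, U), Mul(2, U)) = Mul(18, Pow(U, 2)))
Add(Function('D')(-5), Function('t')(19, 11)) = Add(0, Mul(18, Pow(11, 2))) = Add(0, Mul(18, 121)) = Add(0, 2178) = 2178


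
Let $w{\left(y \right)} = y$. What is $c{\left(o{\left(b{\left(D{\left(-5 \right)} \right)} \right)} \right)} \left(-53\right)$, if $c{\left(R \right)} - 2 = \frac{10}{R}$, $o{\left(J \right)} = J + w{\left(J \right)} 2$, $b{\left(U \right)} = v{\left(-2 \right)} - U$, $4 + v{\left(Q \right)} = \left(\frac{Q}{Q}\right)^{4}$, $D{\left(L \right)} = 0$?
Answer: $- \frac{424}{9} \approx -47.111$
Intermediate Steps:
$v{\left(Q \right)} = -3$ ($v{\left(Q \right)} = -4 + \left(\frac{Q}{Q}\right)^{4} = -4 + 1^{4} = -4 + 1 = -3$)
$b{\left(U \right)} = -3 - U$
$o{\left(J \right)} = 3 J$ ($o{\left(J \right)} = J + J 2 = J + 2 J = 3 J$)
$c{\left(R \right)} = 2 + \frac{10}{R}$
$c{\left(o{\left(b{\left(D{\left(-5 \right)} \right)} \right)} \right)} \left(-53\right) = \left(2 + \frac{10}{3 \left(-3 - 0\right)}\right) \left(-53\right) = \left(2 + \frac{10}{3 \left(-3 + 0\right)}\right) \left(-53\right) = \left(2 + \frac{10}{3 \left(-3\right)}\right) \left(-53\right) = \left(2 + \frac{10}{-9}\right) \left(-53\right) = \left(2 + 10 \left(- \frac{1}{9}\right)\right) \left(-53\right) = \left(2 - \frac{10}{9}\right) \left(-53\right) = \frac{8}{9} \left(-53\right) = - \frac{424}{9}$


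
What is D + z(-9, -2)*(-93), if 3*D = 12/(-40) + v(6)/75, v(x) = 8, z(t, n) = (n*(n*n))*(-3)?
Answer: -1004429/450 ≈ -2232.1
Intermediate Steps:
z(t, n) = -3*n³ (z(t, n) = (n*n²)*(-3) = n³*(-3) = -3*n³)
D = -29/450 (D = (12/(-40) + 8/75)/3 = (12*(-1/40) + 8*(1/75))/3 = (-3/10 + 8/75)/3 = (⅓)*(-29/150) = -29/450 ≈ -0.064444)
D + z(-9, -2)*(-93) = -29/450 - 3*(-2)³*(-93) = -29/450 - 3*(-8)*(-93) = -29/450 + 24*(-93) = -29/450 - 2232 = -1004429/450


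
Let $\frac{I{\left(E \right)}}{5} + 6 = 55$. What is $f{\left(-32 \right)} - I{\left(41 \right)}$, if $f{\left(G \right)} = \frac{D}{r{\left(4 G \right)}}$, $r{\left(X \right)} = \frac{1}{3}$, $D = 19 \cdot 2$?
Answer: $-131$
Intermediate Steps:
$I{\left(E \right)} = 245$ ($I{\left(E \right)} = -30 + 5 \cdot 55 = -30 + 275 = 245$)
$D = 38$
$r{\left(X \right)} = \frac{1}{3}$
$f{\left(G \right)} = 114$ ($f{\left(G \right)} = 38 \frac{1}{\frac{1}{3}} = 38 \cdot 3 = 114$)
$f{\left(-32 \right)} - I{\left(41 \right)} = 114 - 245 = -131$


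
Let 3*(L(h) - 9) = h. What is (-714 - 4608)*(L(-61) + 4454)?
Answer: -23643872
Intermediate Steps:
L(h) = 9 + h/3
(-714 - 4608)*(L(-61) + 4454) = (-714 - 4608)*((9 + (⅓)*(-61)) + 4454) = -5322*((9 - 61/3) + 4454) = -5322*(-34/3 + 4454) = -5322*13328/3 = -23643872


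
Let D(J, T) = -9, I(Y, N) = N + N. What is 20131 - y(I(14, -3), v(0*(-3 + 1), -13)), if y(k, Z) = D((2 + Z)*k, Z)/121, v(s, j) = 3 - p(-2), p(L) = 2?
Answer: 2435860/121 ≈ 20131.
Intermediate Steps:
I(Y, N) = 2*N
v(s, j) = 1 (v(s, j) = 3 - 1*2 = 3 - 2 = 1)
y(k, Z) = -9/121
20131 - y(I(14, -3), v(0*(-3 + 1), -13)) = 20131 - 1*(-9/121) = 20131 + 9/121 = 2435860/121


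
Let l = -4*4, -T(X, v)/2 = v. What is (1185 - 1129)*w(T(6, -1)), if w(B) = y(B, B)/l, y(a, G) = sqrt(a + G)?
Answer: -7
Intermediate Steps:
T(X, v) = -2*v
y(a, G) = sqrt(G + a)
l = -16
w(B) = -sqrt(2)*sqrt(B)/16 (w(B) = sqrt(B + B)/(-16) = sqrt(2*B)*(-1/16) = (sqrt(2)*sqrt(B))*(-1/16) = -sqrt(2)*sqrt(B)/16)
(1185 - 1129)*w(T(6, -1)) = (1185 - 1129)*(-sqrt(2)*sqrt(-2*(-1))/16) = 56*(-sqrt(2)*sqrt(2)/16) = 56*(-1/8) = -7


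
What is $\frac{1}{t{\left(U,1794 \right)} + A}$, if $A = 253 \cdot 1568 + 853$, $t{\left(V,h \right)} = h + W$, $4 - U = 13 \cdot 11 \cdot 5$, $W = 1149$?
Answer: $\frac{1}{400500} \approx 2.4969 \cdot 10^{-6}$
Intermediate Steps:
$U = -711$ ($U = 4 - 13 \cdot 11 \cdot 5 = 4 - 143 \cdot 5 = 4 - 715 = -711$)
$t{\left(V,h \right)} = 1149 + h$ ($t{\left(V,h \right)} = h + 1149 = 1149 + h$)
$A = 397557$ ($A = 396704 + 853 = 397557$)
$\frac{1}{t{\left(U,1794 \right)} + A} = \frac{1}{\left(1149 + 1794\right) + 397557} = \frac{1}{2943 + 397557} = \frac{1}{400500}$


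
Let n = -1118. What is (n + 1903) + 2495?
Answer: 3280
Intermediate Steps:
(n + 1903) + 2495 = (-1118 + 1903) + 2495 = 785 + 2495 = 3280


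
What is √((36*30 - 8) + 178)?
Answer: 25*√2 ≈ 35.355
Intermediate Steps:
√((36*30 - 8) + 178) = √((1080 - 8) + 178) = √(1072 + 178) = √1250 = 25*√2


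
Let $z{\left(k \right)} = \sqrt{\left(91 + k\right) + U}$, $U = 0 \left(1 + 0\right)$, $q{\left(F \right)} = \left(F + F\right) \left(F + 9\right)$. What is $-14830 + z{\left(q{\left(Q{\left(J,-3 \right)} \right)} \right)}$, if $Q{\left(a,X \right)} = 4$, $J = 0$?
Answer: $-14830 + \sqrt{195} \approx -14816.0$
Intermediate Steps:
$q{\left(F \right)} = 2 F \left(9 + F\right)$
$U = 0$ ($U = 0 \cdot 1 = 0$)
$z{\left(k \right)} = \sqrt{91 + k}$ ($z{\left(k \right)} = \sqrt{\left(91 + k\right) + 0} = \sqrt{91 + k}$)
$-14830 + z{\left(q{\left(Q{\left(J,-3 \right)} \right)} \right)} = -14830 + \sqrt{91 + 2 \cdot 4 \left(9 + 4\right)} = -14830 + \sqrt{91 + 2 \cdot 4 \cdot 13} = -14830 + \sqrt{91 + 104} = -14830 + \sqrt{195}$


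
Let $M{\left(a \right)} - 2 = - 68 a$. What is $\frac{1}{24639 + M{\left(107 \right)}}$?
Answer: $\frac{1}{17365} \approx 5.7587 \cdot 10^{-5}$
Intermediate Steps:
$M{\left(a \right)} = 2 - 68 a$
$\frac{1}{24639 + M{\left(107 \right)}} = \frac{1}{24639 + \left(2 - 7276\right)} = \frac{1}{24639 - 7274} = \frac{1}{17365}$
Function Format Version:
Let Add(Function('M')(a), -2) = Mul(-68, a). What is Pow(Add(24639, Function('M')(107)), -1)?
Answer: Rational(1, 17365) ≈ 5.7587e-5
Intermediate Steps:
Function('M')(a) = Add(2, Mul(-68, a))
Pow(Add(24639, Function('M')(107)), -1) = Pow(Add(24639, Add(2, Mul(-68, 107))), -1) = Pow(Add(24639, Add(2, -7276)), -1) = Pow(Add(24639, -7274), -1) = Pow(17365, -1) = Rational(1, 17365)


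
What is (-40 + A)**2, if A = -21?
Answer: 3721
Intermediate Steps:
(-40 + A)**2 = (-40 - 21)**2 = (-61)**2 = 3721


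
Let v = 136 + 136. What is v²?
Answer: 73984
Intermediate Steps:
v = 272
v² = 272² = 73984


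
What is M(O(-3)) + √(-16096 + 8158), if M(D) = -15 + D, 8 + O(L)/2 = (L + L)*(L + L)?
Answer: 41 + 63*I*√2 ≈ 41.0 + 89.095*I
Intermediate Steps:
O(L) = -16 + 8*L² (O(L) = -16 + 2*((L + L)*(L + L)) = -16 + 2*((2*L)*(2*L)) = -16 + 2*(4*L²) = -16 + 8*L²)
M(O(-3)) + √(-16096 + 8158) = (-15 + (-16 + 8*(-3)²)) + √(-16096 + 8158) = (-15 + (-16 + 8*9)) + √(-7938) = (-15 + (-16 + 72)) + 63*I*√2 = (-15 + 56) + 63*I*√2 = 41 + 63*I*√2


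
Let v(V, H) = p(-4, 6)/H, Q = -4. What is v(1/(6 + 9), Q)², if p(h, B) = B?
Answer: 9/4 ≈ 2.2500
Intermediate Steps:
v(V, H) = 6/H
v(1/(6 + 9), Q)² = (6/(-4))² = (6*(-¼))² = (-3/2)² = 9/4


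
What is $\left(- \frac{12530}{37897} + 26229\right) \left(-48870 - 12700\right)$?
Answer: $- \frac{61199833956310}{37897} \approx -1.6149 \cdot 10^{9}$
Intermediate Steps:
$\left(- \frac{12530}{37897} + 26229\right) \left(-48870 - 12700\right) = \left(\left(-12530\right) \frac{1}{37897} + 26229\right) \left(-61570\right) = \left(- \frac{12530}{37897} + 26229\right) \left(-61570\right) = \frac{993987883}{37897} \left(-61570\right) = - \frac{61199833956310}{37897}$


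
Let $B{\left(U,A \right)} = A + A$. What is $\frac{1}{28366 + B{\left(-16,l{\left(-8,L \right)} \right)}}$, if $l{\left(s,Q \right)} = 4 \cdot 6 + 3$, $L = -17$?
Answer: $\frac{1}{28420} \approx 3.5186 \cdot 10^{-5}$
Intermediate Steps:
$l{\left(s,Q \right)} = 27$ ($l{\left(s,Q \right)} = 24 + 3 = 27$)
$B{\left(U,A \right)} = 2 A$
$\frac{1}{28366 + B{\left(-16,l{\left(-8,L \right)} \right)}} = \frac{1}{28366 + 2 \cdot 27} = \frac{1}{28366 + 54} = \frac{1}{28420}$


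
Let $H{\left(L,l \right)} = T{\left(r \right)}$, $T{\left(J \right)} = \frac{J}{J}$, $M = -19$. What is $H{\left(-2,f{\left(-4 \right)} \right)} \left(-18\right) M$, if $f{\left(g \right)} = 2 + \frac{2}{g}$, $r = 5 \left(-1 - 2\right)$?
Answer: $342$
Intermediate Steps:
$r = -15$ ($r = 5 \left(-3\right) = -15$)
$T{\left(J \right)} = 1$
$H{\left(L,l \right)} = 1$
$H{\left(-2,f{\left(-4 \right)} \right)} \left(-18\right) M = 1 \left(-18\right) \left(-19\right) = \left(-18\right) \left(-19\right) = 342$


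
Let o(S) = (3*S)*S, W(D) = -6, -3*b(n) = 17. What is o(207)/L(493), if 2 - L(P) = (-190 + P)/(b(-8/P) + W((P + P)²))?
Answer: 4499145/979 ≈ 4595.7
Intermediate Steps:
b(n) = -17/3 (b(n) = -⅓*17 = -17/3)
o(S) = 3*S²
L(P) = -100/7 + 3*P/35 (L(P) = 2 - (-190 + P)/(-17/3 - 6) = 2 - (-190 + P)/(-35/3) = 2 - (-190 + P)*(-3)/35 = 2 - (114/7 - 3*P/35) = 2 + (-114/7 + 3*P/35) = -100/7 + 3*P/35)
o(207)/L(493) = (3*207²)/(-100/7 + (3/35)*493) = (3*42849)/(-100/7 + 1479/35) = 128547/(979/35) = 128547*(35/979) = 4499145/979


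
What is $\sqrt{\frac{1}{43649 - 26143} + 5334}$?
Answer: $\frac{\sqrt{1634657849530}}{17506} \approx 73.034$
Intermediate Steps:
$\sqrt{\frac{1}{43649 - 26143} + 5334} = \sqrt{\frac{1}{17506} + 5334} = \sqrt{\frac{93377005}{17506}} = \frac{\sqrt{1634657849530}}{17506}$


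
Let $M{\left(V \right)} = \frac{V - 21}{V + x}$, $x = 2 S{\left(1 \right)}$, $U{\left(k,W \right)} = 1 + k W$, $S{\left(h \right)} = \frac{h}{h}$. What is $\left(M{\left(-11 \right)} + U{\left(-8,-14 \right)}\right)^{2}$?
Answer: $\frac{1100401}{81} \approx 13585.0$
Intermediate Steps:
$S{\left(h \right)} = 1$
$U{\left(k,W \right)} = 1 + W k$
$x = 2$ ($x = 2 \cdot 1 = 2$)
$M{\left(V \right)} = \frac{-21 + V}{2 + V}$ ($M{\left(V \right)} = \frac{V - 21}{V + 2} = \frac{-21 + V}{2 + V}$)
$\left(M{\left(-11 \right)} + U{\left(-8,-14 \right)}\right)^{2} = \left(\frac{-21 - 11}{2 - 11} + \left(1 - -112\right)\right)^{2} = \left(\frac{1}{-9} \left(-32\right) + \left(1 + 112\right)\right)^{2} = \left(\left(- \frac{1}{9}\right) \left(-32\right) + 113\right)^{2} = \left(\frac{32}{9} + 113\right)^{2} = \left(\frac{1049}{9}\right)^{2} = \frac{1100401}{81}$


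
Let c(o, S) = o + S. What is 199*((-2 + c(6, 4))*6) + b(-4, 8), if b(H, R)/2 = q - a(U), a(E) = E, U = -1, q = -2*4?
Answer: 9538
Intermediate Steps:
q = -8
b(H, R) = -14 (b(H, R) = 2*(-8 - 1*(-1)) = 2*(-8 + 1) = 2*(-7) = -14)
c(o, S) = S + o
199*((-2 + c(6, 4))*6) + b(-4, 8) = 199*((-2 + (4 + 6))*6) - 14 = 199*((-2 + 10)*6) - 14 = 199*(8*6) - 14 = 199*48 - 14 = 9552 - 14 = 9538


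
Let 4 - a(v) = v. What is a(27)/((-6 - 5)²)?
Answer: -23/121 ≈ -0.19008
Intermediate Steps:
a(v) = 4 - v
a(27)/((-6 - 5)²) = (4 - 1*27)/((-6 - 5)²) = (4 - 27)/((-11)²) = -23/121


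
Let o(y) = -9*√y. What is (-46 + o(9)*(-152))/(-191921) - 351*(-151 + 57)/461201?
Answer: 343129832/6808781317 ≈ 0.050395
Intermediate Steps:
(-46 + o(9)*(-152))/(-191921) - 351*(-151 + 57)/461201 = (-46 - 9*√9*(-152))/(-191921) - 351*(-151 + 57)/461201 = (-46 - 9*3*(-152))*(-1/191921) - 351*(-94)*(1/461201) = (-46 - 27*(-152))*(-1/191921) + 32994*(1/461201) = (-46 + 4104)*(-1/191921) + 2538/35477 = 4058*(-1/191921) + 2538/35477 = -4058/191921 + 2538/35477 = 343129832/6808781317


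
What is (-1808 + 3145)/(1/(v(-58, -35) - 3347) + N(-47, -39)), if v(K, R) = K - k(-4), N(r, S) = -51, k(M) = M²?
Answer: -4573877/174472 ≈ -26.216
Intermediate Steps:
v(K, R) = -16 + K (v(K, R) = K - 1*(-4)² = K - 1*16 = K - 16 = -16 + K)
(-1808 + 3145)/(1/(v(-58, -35) - 3347) + N(-47, -39)) = (-1808 + 3145)/(1/((-16 - 58) - 3347) - 51) = 1337/(1/(-74 - 3347) - 51) = 1337/(1/(-3421) - 51) = 1337/(-1/3421 - 51) = 1337/(-174472/3421) = 1337*(-3421/174472) = -4573877/174472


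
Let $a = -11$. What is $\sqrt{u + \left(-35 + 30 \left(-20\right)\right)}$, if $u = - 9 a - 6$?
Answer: $i \sqrt{542} \approx 23.281 i$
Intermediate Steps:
$u = 93$ ($u = \left(-9\right) \left(-11\right) - 6 = 99 - 6 = 93$)
$\sqrt{u + \left(-35 + 30 \left(-20\right)\right)} = \sqrt{93 + \left(-35 + 30 \left(-20\right)\right)} = \sqrt{93 - 635} = \sqrt{-542} = i \sqrt{542}$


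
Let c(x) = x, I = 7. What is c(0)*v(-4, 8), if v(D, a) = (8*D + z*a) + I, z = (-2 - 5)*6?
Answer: 0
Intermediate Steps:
z = -42 (z = -7*6 = -42)
v(D, a) = 7 - 42*a + 8*D (v(D, a) = (8*D - 42*a) + 7 = (-42*a + 8*D) + 7 = 7 - 42*a + 8*D)
c(0)*v(-4, 8) = 0*(7 - 42*8 + 8*(-4)) = 0*(7 - 336 - 32) = 0*(-361) = 0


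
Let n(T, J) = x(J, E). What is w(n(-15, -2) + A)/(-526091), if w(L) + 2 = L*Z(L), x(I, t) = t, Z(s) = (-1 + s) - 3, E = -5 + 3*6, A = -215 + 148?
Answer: -3130/526091 ≈ -0.0059495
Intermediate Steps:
A = -67
E = 13 (E = -5 + 18 = 13)
Z(s) = -4 + s
n(T, J) = 13
w(L) = -2 + L*(-4 + L)
w(n(-15, -2) + A)/(-526091) = (-2 + (13 - 67)*(-4 + (13 - 67)))/(-526091) = (-2 - 54*(-4 - 54))*(-1/526091) = (-2 - 54*(-58))*(-1/526091) = (-2 + 3132)*(-1/526091) = 3130*(-1/526091) = -3130/526091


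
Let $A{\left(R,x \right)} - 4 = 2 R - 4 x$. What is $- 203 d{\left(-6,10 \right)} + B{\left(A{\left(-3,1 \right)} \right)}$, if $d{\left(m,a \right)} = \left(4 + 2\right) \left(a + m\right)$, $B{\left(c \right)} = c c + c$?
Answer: $-4842$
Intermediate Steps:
$A{\left(R,x \right)} = 4 - 4 x + 2 R$ ($A{\left(R,x \right)} = 4 + \left(2 R - 4 x\right) = 4 + \left(- 4 x + 2 R\right) = 4 - 4 x + 2 R$)
$B{\left(c \right)} = c + c^{2}$ ($B{\left(c \right)} = c^{2} + c = c + c^{2}$)
$d{\left(m,a \right)} = 6 a + 6 m$ ($d{\left(m,a \right)} = 6 \left(a + m\right) = 6 a + 6 m$)
$- 203 d{\left(-6,10 \right)} + B{\left(A{\left(-3,1 \right)} \right)} = - 203 \left(6 \cdot 10 + 6 \left(-6\right)\right) + \left(4 - 4 + 2 \left(-3\right)\right) \left(1 + \left(4 - 4 + 2 \left(-3\right)\right)\right) = - 203 \left(60 - 36\right) + \left(4 - 4 - 6\right) \left(1 - 6\right) = \left(-203\right) 24 - 6 \left(1 - 6\right) = -4872 - -30 = -4872 + 30 = -4842$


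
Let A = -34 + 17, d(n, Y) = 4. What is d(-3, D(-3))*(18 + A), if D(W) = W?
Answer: 4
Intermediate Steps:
A = -17
d(-3, D(-3))*(18 + A) = 4*(18 - 17) = 4*1 = 4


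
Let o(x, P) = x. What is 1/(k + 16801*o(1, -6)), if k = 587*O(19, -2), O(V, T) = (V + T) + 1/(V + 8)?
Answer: 27/723647 ≈ 3.7311e-5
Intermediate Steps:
O(V, T) = T + V + 1/(8 + V) (O(V, T) = (T + V) + 1/(8 + V) = T + V + 1/(8 + V))
k = 270020/27 (k = 587*((1 + 19**2 + 8*(-2) + 8*19 - 2*19)/(8 + 19)) = 587*((1 + 361 - 16 + 152 - 38)/27) = 587*((1/27)*460) = 587*(460/27) = 270020/27 ≈ 10001.)
1/(k + 16801*o(1, -6)) = 1/(270020/27 + 16801*1) = 1/(270020/27 + 16801) = 1/(723647/27) = 27/723647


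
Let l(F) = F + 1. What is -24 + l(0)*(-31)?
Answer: -55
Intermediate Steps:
l(F) = 1 + F
-24 + l(0)*(-31) = -24 + (1 + 0)*(-31) = -24 + 1*(-31) = -24 - 31 = -55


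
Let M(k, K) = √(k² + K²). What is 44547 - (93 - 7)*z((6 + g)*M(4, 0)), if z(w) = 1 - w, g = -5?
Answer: 44805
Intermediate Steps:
M(k, K) = √(K² + k²)
44547 - (93 - 7)*z((6 + g)*M(4, 0)) = 44547 - (93 - 7)*(1 - (6 - 5)*√(0² + 4²)) = 44547 - 86*(1 - √(0 + 16)) = 44547 - 86*(1 - √16) = 44547 - 86*(1 - 4) = 44547 - 86*(-3) = 44547 - 1*(-258) = 44547 + 258 = 44805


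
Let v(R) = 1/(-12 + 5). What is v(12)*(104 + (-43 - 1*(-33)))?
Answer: -94/7 ≈ -13.429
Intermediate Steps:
v(R) = -1/7 (v(R) = 1/(-7) = -1/7)
v(12)*(104 + (-43 - 1*(-33))) = -(104 + (-43 - 1*(-33)))/7 = -(104 + (-43 + 33))/7 = -(104 - 10)/7 = -1/7*94 = -94/7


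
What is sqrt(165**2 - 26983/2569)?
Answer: 11*sqrt(1484373338)/2569 ≈ 164.97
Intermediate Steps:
sqrt(165**2 - 26983/2569) = sqrt(27225 - 26983*1/2569) = sqrt(27225 - 26983/2569) = sqrt(69914042/2569) = 11*sqrt(1484373338)/2569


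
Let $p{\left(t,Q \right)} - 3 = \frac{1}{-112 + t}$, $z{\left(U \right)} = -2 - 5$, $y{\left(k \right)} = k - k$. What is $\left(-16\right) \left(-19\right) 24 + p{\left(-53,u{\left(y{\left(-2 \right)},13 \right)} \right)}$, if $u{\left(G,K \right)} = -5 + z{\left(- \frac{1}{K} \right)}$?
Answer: $\frac{1204334}{165} \approx 7299.0$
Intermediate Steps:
$y{\left(k \right)} = 0$
$z{\left(U \right)} = -7$
$u{\left(G,K \right)} = -12$ ($u{\left(G,K \right)} = -5 - 7 = -12$)
$p{\left(t,Q \right)} = 3 + \frac{1}{-112 + t}$
$\left(-16\right) \left(-19\right) 24 + p{\left(-53,u{\left(y{\left(-2 \right)},13 \right)} \right)} = \left(-16\right) \left(-19\right) 24 + \frac{-335 + 3 \left(-53\right)}{-112 - 53} = 304 \cdot 24 + \frac{-335 - 159}{-165} = 7296 - - \frac{494}{165} = 7296 + \frac{494}{165} = \frac{1204334}{165}$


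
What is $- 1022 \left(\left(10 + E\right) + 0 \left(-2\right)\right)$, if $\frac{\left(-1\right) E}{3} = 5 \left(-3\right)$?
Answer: $-56210$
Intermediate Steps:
$E = 45$ ($E = - 3 \cdot 5 \left(-3\right) = \left(-3\right) \left(-15\right) = 45$)
$- 1022 \left(\left(10 + E\right) + 0 \left(-2\right)\right) = - 1022 \left(\left(10 + 45\right) + 0 \left(-2\right)\right) = - 1022 \left(55 + 0\right) = \left(-1022\right) 55 = -56210$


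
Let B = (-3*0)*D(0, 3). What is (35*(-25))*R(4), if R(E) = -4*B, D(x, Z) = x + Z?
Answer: 0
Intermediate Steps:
D(x, Z) = Z + x
B = 0 (B = (-3*0)*(3 + 0) = 0*3 = 0)
R(E) = 0 (R(E) = -4*0 = 0)
(35*(-25))*R(4) = (35*(-25))*0 = -875*0 = 0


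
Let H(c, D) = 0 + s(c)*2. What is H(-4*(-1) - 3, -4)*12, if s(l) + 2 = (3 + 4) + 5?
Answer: 240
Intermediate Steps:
s(l) = 10 (s(l) = -2 + ((3 + 4) + 5) = -2 + (7 + 5) = -2 + 12 = 10)
H(c, D) = 20 (H(c, D) = 0 + 10*2 = 0 + 20 = 20)
H(-4*(-1) - 3, -4)*12 = 20*12 = 240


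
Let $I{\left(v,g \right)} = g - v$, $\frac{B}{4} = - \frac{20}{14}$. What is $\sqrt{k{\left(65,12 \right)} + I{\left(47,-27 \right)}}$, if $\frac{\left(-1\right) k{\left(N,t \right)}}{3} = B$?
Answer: $\frac{i \sqrt{2786}}{7} \approx 7.5404 i$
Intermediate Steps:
$B = - \frac{40}{7}$ ($B = 4 \left(- \frac{20}{14}\right) = 4 \left(\left(-20\right) \frac{1}{14}\right) = 4 \left(- \frac{10}{7}\right) = - \frac{40}{7} \approx -5.7143$)
$k{\left(N,t \right)} = \frac{120}{7}$ ($k{\left(N,t \right)} = \left(-3\right) \left(- \frac{40}{7}\right) = \frac{120}{7}$)
$\sqrt{k{\left(65,12 \right)} + I{\left(47,-27 \right)}} = \sqrt{\frac{120}{7} - 74} = \sqrt{- \frac{398}{7}} = \frac{i \sqrt{2786}}{7}$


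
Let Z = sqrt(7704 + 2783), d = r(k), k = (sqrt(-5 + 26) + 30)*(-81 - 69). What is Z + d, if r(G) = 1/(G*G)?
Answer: 307/5794807500 + sqrt(10487) - sqrt(21)/289740375 ≈ 102.41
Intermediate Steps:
k = -4500 - 150*sqrt(21) (k = (sqrt(21) + 30)*(-150) = (30 + sqrt(21))*(-150) = -4500 - 150*sqrt(21) ≈ -5187.4)
r(G) = G**(-2) (r(G) = 1/(G**2) = G**(-2))
d = (-4500 - 150*sqrt(21))**(-2) ≈ 3.7162e-8
Z = sqrt(10487) ≈ 102.41
Z + d = sqrt(10487) + (307/5794807500 - sqrt(21)/289740375) = 307/5794807500 + sqrt(10487) - sqrt(21)/289740375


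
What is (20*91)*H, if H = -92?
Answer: -167440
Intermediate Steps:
(20*91)*H = (20*91)*(-92) = 1820*(-92) = -167440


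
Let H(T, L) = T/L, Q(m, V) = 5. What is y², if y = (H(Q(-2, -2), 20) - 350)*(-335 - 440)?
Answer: 1175543850625/16 ≈ 7.3471e+10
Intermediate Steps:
y = 1084225/4 (y = (5/20 - 350)*(-335 - 440) = (5*(1/20) - 350)*(-775) = (¼ - 350)*(-775) = -1399/4*(-775) = 1084225/4 ≈ 2.7106e+5)
y² = (1084225/4)² = 1175543850625/16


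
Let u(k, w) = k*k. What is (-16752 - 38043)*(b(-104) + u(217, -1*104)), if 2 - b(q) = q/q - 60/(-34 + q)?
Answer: -59346272700/23 ≈ -2.5803e+9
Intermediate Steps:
u(k, w) = k²
b(q) = 1 + 60/(-34 + q) (b(q) = 2 - (q/q - 60/(-34 + q)) = 2 - (1 - 60/(-34 + q)) = 2 + (-1 + 60/(-34 + q)) = 1 + 60/(-34 + q))
(-16752 - 38043)*(b(-104) + u(217, -1*104)) = (-16752 - 38043)*((26 - 104)/(-34 - 104) + 217²) = -54795*(-78/(-138) + 47089) = -54795*(-1/138*(-78) + 47089) = -54795*(13/23 + 47089) = -54795*1083060/23 = -59346272700/23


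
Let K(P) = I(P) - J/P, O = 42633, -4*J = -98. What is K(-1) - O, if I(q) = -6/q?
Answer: -85205/2 ≈ -42603.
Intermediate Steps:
J = 49/2 (J = -¼*(-98) = 49/2 ≈ 24.500)
K(P) = -61/(2*P) (K(P) = -6/P - 49/(2*P) = -61/(2*P))
K(-1) - O = -61/2/(-1) - 1*42633 = -61/2*(-1) - 42633 = 61/2 - 42633 = -85205/2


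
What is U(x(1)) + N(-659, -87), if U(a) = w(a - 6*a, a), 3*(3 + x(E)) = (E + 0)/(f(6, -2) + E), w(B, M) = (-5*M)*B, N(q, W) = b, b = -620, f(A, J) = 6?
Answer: -177320/441 ≈ -402.09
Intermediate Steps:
N(q, W) = -620
w(B, M) = -5*B*M
x(E) = -3 + E/(3*(6 + E)) (x(E) = -3 + ((E + 0)/(6 + E))/3 = -3 + (E/(6 + E))/3 = -3 + E/(3*(6 + E)))
U(a) = 25*a² (U(a) = -5*(a - 6*a)*a = -5*(-5*a)*a = 25*a²)
U(x(1)) + N(-659, -87) = 25*(2*(-27 - 4*1)/(3*(6 + 1)))² - 620 = 25*((⅔)*(-27 - 4)/7)² - 620 = 25*((⅔)*(⅐)*(-31))² - 620 = 25*(-62/21)² - 620 = 25*(3844/441) - 620 = 96100/441 - 620 = -177320/441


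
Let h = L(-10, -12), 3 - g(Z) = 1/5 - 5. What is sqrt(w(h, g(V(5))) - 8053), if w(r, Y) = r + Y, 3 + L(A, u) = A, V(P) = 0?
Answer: I*sqrt(201455)/5 ≈ 89.767*I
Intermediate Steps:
g(Z) = 39/5 (g(Z) = 3 - (1/5 - 5) = 3 - 1*(-24/5) = 3 + 24/5 = 39/5)
L(A, u) = -3 + A
h = -13 (h = -3 - 10 = -13)
w(r, Y) = Y + r
sqrt(w(h, g(V(5))) - 8053) = sqrt((39/5 - 13) - 8053) = sqrt(-26/5 - 8053) = sqrt(-40291/5) = I*sqrt(201455)/5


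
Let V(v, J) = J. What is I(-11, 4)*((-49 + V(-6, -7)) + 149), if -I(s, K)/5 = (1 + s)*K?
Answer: 18600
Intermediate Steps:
I(s, K) = -5*K*(1 + s) (I(s, K) = -5*(1 + s)*K = -5*K*(1 + s))
I(-11, 4)*((-49 + V(-6, -7)) + 149) = (-5*4*(1 - 11))*((-49 - 7) + 149) = (-5*4*(-10))*(-56 + 149) = 200*93 = 18600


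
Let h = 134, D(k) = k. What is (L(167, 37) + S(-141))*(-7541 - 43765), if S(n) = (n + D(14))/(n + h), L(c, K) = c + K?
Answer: -79780830/7 ≈ -1.1397e+7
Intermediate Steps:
L(c, K) = K + c
S(n) = (14 + n)/(134 + n) (S(n) = (n + 14)/(n + 134) = (14 + n)/(134 + n))
(L(167, 37) + S(-141))*(-7541 - 43765) = ((37 + 167) + (14 - 141)/(134 - 141))*(-7541 - 43765) = (204 - 127/(-7))*(-51306) = (204 - ⅐*(-127))*(-51306) = (204 + 127/7)*(-51306) = (1555/7)*(-51306) = -79780830/7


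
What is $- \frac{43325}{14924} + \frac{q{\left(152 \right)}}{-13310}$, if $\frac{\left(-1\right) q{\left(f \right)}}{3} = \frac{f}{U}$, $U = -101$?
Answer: $- \frac{29124518047}{10031241220} \approx -2.9034$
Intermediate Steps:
$q{\left(f \right)} = \frac{3 f}{101}$ ($q{\left(f \right)} = - 3 \frac{f}{-101} = - 3 f \left(- \frac{1}{101}\right) = - 3 \left(- \frac{f}{101}\right) = \frac{3 f}{101}$)
$- \frac{43325}{14924} + \frac{q{\left(152 \right)}}{-13310} = - \frac{43325}{14924} + \frac{\frac{3}{101} \cdot 152}{-13310} = \left(-43325\right) \frac{1}{14924} + \frac{456}{101} \left(- \frac{1}{13310}\right) = - \frac{43325}{14924} - \frac{228}{672155} = - \frac{29124518047}{10031241220}$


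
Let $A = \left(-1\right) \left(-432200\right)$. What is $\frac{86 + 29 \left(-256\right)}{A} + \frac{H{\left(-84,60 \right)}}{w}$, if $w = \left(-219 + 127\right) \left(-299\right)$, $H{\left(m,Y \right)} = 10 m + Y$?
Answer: $- \frac{5182401}{114316900} \approx -0.045334$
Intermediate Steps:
$H{\left(m,Y \right)} = Y + 10 m$
$A = 432200$
$w = 27508$ ($w = \left(-92\right) \left(-299\right) = 27508$)
$\frac{86 + 29 \left(-256\right)}{A} + \frac{H{\left(-84,60 \right)}}{w} = \frac{86 + 29 \left(-256\right)}{432200} + \frac{60 + 10 \left(-84\right)}{27508} = \left(86 - 7424\right) \frac{1}{432200} + \left(60 - 840\right) \frac{1}{27508} = \left(-7338\right) \frac{1}{432200} - \frac{15}{529} = - \frac{3669}{216100} - \frac{15}{529} = - \frac{5182401}{114316900}$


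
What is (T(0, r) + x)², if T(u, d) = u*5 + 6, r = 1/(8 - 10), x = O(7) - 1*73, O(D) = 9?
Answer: 3364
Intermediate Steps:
x = -64 (x = 9 - 1*73 = 9 - 73 = -64)
r = -½ (r = 1/(-2) = -½ ≈ -0.50000)
T(u, d) = 6 + 5*u (T(u, d) = 5*u + 6 = 6 + 5*u)
(T(0, r) + x)² = ((6 + 5*0) - 64)² = ((6 + 0) - 64)² = (6 - 64)² = (-58)² = 3364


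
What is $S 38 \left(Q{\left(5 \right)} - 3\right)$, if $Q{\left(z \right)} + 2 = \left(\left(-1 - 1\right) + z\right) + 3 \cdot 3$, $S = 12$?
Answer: $3192$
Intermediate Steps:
$Q{\left(z \right)} = 5 + z$ ($Q{\left(z \right)} = -2 + \left(\left(\left(-1 - 1\right) + z\right) + 3 \cdot 3\right) = -2 + \left(\left(\left(-1 - 1\right) + z\right) + 9\right) = -2 + \left(\left(-2 + z\right) + 9\right) = -2 + \left(7 + z\right) = 5 + z$)
$S 38 \left(Q{\left(5 \right)} - 3\right) = 12 \cdot 38 \left(\left(5 + 5\right) - 3\right) = 456 \left(10 - 3\right) = 456 \cdot 7 = 3192$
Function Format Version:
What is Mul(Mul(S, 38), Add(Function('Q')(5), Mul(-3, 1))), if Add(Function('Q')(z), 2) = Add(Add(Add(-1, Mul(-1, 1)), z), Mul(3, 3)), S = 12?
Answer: 3192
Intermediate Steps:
Function('Q')(z) = Add(5, z) (Function('Q')(z) = Add(-2, Add(Add(Add(-1, Mul(-1, 1)), z), Mul(3, 3))) = Add(-2, Add(Add(Add(-1, -1), z), 9)) = Add(-2, Add(Add(-2, z), 9)) = Add(-2, Add(7, z)) = Add(5, z))
Mul(Mul(S, 38), Add(Function('Q')(5), Mul(-3, 1))) = Mul(Mul(12, 38), Add(Add(5, 5), Mul(-3, 1))) = Mul(456, Add(10, -3)) = Mul(456, 7) = 3192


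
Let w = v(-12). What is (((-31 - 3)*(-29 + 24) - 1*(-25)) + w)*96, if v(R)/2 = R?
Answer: 16416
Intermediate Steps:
v(R) = 2*R
w = -24 (w = 2*(-12) = -24)
(((-31 - 3)*(-29 + 24) - 1*(-25)) + w)*96 = (((-31 - 3)*(-29 + 24) - 1*(-25)) - 24)*96 = ((-34*(-5) + 25) - 24)*96 = ((170 + 25) - 24)*96 = (195 - 24)*96 = 171*96 = 16416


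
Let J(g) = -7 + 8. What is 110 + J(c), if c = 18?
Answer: 111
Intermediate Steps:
J(g) = 1
110 + J(c) = 110 + 1 = 111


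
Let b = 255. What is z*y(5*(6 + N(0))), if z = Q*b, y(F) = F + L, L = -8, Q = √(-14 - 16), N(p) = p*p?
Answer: 5610*I*√30 ≈ 30727.0*I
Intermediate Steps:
N(p) = p²
Q = I*√30 (Q = √(-30) = I*√30 ≈ 5.4772*I)
y(F) = -8 + F (y(F) = F - 8 = -8 + F)
z = 255*I*√30 (z = (I*√30)*255 = 255*I*√30 ≈ 1396.7*I)
z*y(5*(6 + N(0))) = (255*I*√30)*(-8 + 5*(6 + 0²)) = (255*I*√30)*(-8 + 5*(6 + 0)) = (255*I*√30)*(-8 + 5*6) = (255*I*√30)*(-8 + 30) = (255*I*√30)*22 = 5610*I*√30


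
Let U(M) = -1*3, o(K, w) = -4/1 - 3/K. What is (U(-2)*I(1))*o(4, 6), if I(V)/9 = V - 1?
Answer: 0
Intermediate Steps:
I(V) = -9 + 9*V (I(V) = 9*(V - 1) = 9*(-1 + V) = -9 + 9*V)
o(K, w) = -4 - 3/K (o(K, w) = -4*1 - 3/K = -4 - 3/K)
U(M) = -3
(U(-2)*I(1))*o(4, 6) = (-3*(-9 + 9*1))*(-4 - 3/4) = (-3*(-9 + 9))*(-4 - 3*1/4) = (-3*0)*(-4 - 3/4) = 0*(-19/4) = 0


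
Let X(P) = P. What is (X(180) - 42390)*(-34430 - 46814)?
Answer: 3429309240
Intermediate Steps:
(X(180) - 42390)*(-34430 - 46814) = (180 - 42390)*(-34430 - 46814) = -42210*(-81244) = 3429309240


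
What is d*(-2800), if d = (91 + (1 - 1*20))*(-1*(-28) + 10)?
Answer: -7660800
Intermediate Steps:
d = 2736 (d = (91 + (1 - 20))*(28 + 10) = (91 - 19)*38 = 72*38 = 2736)
d*(-2800) = 2736*(-2800) = -7660800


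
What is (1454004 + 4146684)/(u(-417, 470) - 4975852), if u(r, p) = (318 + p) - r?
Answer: -5600688/4974647 ≈ -1.1258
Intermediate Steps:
u(r, p) = 318 + p - r
(1454004 + 4146684)/(u(-417, 470) - 4975852) = (1454004 + 4146684)/((318 + 470 - 1*(-417)) - 4975852) = 5600688/((318 + 470 + 417) - 4975852) = 5600688/(1205 - 4975852) = 5600688/(-4974647) = 5600688*(-1/4974647) = -5600688/4974647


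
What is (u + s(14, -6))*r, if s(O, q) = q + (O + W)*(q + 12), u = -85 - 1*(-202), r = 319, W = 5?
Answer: 71775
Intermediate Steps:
u = 117 (u = -85 + 202 = 117)
s(O, q) = q + (5 + O)*(12 + q) (s(O, q) = q + (O + 5)*(q + 12) = q + (5 + O)*(12 + q))
(u + s(14, -6))*r = (117 + (60 + 6*(-6) + 12*14 + 14*(-6)))*319 = (117 + (60 - 36 + 168 - 84))*319 = (117 + 108)*319 = 225*319 = 71775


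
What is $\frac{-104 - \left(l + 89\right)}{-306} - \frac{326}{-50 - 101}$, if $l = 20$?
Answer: $\frac{43973}{15402} \approx 2.855$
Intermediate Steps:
$\frac{-104 - \left(l + 89\right)}{-306} - \frac{326}{-50 - 101} = \frac{-104 - \left(20 + 89\right)}{-306} - \frac{326}{-50 - 101} = \left(-104 - 109\right) \left(- \frac{1}{306}\right) - \frac{326}{-50 - 101} = \left(-104 - 109\right) \left(- \frac{1}{306}\right) - \frac{326}{-151} = \left(-213\right) \left(- \frac{1}{306}\right) - - \frac{326}{151} = \frac{71}{102} + \frac{326}{151} = \frac{43973}{15402}$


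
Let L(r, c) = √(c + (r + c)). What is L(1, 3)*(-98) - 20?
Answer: -20 - 98*√7 ≈ -279.28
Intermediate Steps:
L(r, c) = √(r + 2*c) (L(r, c) = √(c + (c + r)) = √(r + 2*c))
L(1, 3)*(-98) - 20 = √(1 + 2*3)*(-98) - 20 = √(1 + 6)*(-98) - 20 = √7*(-98) - 20 = -98*√7 - 20 = -20 - 98*√7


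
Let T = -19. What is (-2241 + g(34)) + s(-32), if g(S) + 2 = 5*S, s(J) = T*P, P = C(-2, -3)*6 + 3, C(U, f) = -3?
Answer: -1788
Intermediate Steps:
P = -15 (P = -3*6 + 3 = -18 + 3 = -15)
s(J) = 285 (s(J) = -19*(-15) = 285)
g(S) = -2 + 5*S
(-2241 + g(34)) + s(-32) = (-2241 + (-2 + 5*34)) + 285 = (-2241 + (-2 + 170)) + 285 = (-2241 + 168) + 285 = -2073 + 285 = -1788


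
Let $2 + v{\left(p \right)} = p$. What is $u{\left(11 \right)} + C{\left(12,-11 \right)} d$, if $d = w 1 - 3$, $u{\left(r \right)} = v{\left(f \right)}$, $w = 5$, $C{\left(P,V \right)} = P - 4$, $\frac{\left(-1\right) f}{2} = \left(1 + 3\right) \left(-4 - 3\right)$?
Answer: $70$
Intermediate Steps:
$f = 56$ ($f = - 2 \left(1 + 3\right) \left(-4 - 3\right) = - 2 \cdot 4 \left(-7\right) = \left(-2\right) \left(-28\right) = 56$)
$v{\left(p \right)} = -2 + p$
$C{\left(P,V \right)} = -4 + P$ ($C{\left(P,V \right)} = P - 4 = -4 + P$)
$u{\left(r \right)} = 54$ ($u{\left(r \right)} = -2 + 56 = 54$)
$d = 2$ ($d = 5 \cdot 1 - 3 = 5 - 3 = 2$)
$u{\left(11 \right)} + C{\left(12,-11 \right)} d = 54 + \left(-4 + 12\right) 2 = 54 + 8 \cdot 2 = 54 + 16 = 70$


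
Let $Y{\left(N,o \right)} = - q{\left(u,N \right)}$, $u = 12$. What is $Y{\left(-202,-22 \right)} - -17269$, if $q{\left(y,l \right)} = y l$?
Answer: $19693$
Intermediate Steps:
$q{\left(y,l \right)} = l y$
$Y{\left(N,o \right)} = - 12 N$ ($Y{\left(N,o \right)} = - N 12 = - 12 N$)
$Y{\left(-202,-22 \right)} - -17269 = \left(-12\right) \left(-202\right) - -17269 = 2424 + 17269 = 19693$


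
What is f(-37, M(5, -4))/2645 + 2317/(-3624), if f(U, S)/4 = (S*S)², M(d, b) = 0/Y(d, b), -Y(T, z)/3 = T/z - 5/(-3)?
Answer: -2317/3624 ≈ -0.63935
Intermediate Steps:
Y(T, z) = -5 - 3*T/z (Y(T, z) = -3*(T/z - 5/(-3)) = -3*(T/z - 5*(-⅓)) = -3*(T/z + 5/3) = -3*(5/3 + T/z) = -5 - 3*T/z)
M(d, b) = 0 (M(d, b) = 0/(-5 - 3*d/b) = 0)
f(U, S) = 4*S⁴ (f(U, S) = 4*(S*S)² = 4*(S²)² = 4*S⁴)
f(-37, M(5, -4))/2645 + 2317/(-3624) = (4*0⁴)/2645 + 2317/(-3624) = (4*0)*(1/2645) + 2317*(-1/3624) = 0*(1/2645) - 2317/3624 = 0 - 2317/3624 = -2317/3624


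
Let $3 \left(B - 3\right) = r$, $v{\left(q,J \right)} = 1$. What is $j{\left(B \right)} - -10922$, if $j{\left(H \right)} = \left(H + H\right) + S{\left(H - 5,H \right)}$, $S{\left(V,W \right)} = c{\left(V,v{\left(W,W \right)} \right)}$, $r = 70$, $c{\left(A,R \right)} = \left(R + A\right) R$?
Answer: $10997$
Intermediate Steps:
$c{\left(A,R \right)} = R \left(A + R\right)$ ($c{\left(A,R \right)} = \left(A + R\right) R = R \left(A + R\right)$)
$S{\left(V,W \right)} = 1 + V$ ($S{\left(V,W \right)} = 1 \left(V + 1\right) = 1 \left(1 + V\right) = 1 + V$)
$B = \frac{79}{3}$ ($B = 3 + \frac{1}{3} \cdot 70 = 3 + \frac{70}{3} = \frac{79}{3} \approx 26.333$)
$j{\left(H \right)} = -4 + 3 H$ ($j{\left(H \right)} = \left(H + H\right) + \left(1 + \left(H - 5\right)\right) = 2 H + \left(1 + \left(H - 5\right)\right) = 2 H + \left(1 + \left(-5 + H\right)\right) = 2 H + \left(-4 + H\right) = -4 + 3 H$)
$j{\left(B \right)} - -10922 = \left(-4 + 3 \cdot \frac{79}{3}\right) - -10922 = \left(-4 + 79\right) + 10922 = 75 + 10922 = 10997$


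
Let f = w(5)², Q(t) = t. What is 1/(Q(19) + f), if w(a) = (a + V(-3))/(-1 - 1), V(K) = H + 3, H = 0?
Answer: 1/35 ≈ 0.028571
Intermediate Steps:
V(K) = 3 (V(K) = 0 + 3 = 3)
w(a) = -3/2 - a/2 (w(a) = (a + 3)/(-1 - 1) = (3 + a)/(-2) = (3 + a)*(-½) = -3/2 - a/2)
f = 16 (f = (-3/2 - ½*5)² = (-3/2 - 5/2)² = (-4)² = 16)
1/(Q(19) + f) = 1/(19 + 16) = 1/35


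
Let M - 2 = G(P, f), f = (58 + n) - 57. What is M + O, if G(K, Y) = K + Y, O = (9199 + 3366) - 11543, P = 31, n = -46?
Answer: 1010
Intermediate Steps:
f = -45 (f = (58 - 46) - 57 = 12 - 57 = -45)
O = 1022 (O = 12565 - 11543 = 1022)
M = -12 (M = 2 + (31 - 45) = 2 - 14 = -12)
M + O = -12 + 1022 = 1010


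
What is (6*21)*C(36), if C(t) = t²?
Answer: 163296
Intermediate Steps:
(6*21)*C(36) = (6*21)*36² = 126*1296 = 163296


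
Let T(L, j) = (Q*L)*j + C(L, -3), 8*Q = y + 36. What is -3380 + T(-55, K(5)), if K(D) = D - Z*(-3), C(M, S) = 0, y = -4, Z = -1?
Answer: -3820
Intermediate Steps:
Q = 4 (Q = (-4 + 36)/8 = (1/8)*32 = 4)
K(D) = -3 + D (K(D) = D - (-1)*(-3) = D - 1*3 = D - 3 = -3 + D)
T(L, j) = 4*L*j (T(L, j) = (4*L)*j + 0 = 4*L*j + 0 = 4*L*j)
-3380 + T(-55, K(5)) = -3380 + 4*(-55)*(-3 + 5) = -3380 + 4*(-55)*2 = -3380 - 440 = -3820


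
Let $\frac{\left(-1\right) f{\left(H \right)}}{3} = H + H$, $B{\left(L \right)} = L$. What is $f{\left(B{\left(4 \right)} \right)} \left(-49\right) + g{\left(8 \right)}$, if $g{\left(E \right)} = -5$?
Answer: $1171$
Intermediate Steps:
$f{\left(H \right)} = - 6 H$ ($f{\left(H \right)} = - 3 \left(H + H\right) = - 3 \cdot 2 H = - 6 H$)
$f{\left(B{\left(4 \right)} \right)} \left(-49\right) + g{\left(8 \right)} = \left(-6\right) 4 \left(-49\right) - 5 = \left(-24\right) \left(-49\right) - 5 = 1176 - 5 = 1171$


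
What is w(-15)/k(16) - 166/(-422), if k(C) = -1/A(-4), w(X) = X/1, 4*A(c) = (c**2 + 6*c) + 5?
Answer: -9163/844 ≈ -10.857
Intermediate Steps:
A(c) = 5/4 + c**2/4 + 3*c/2 (A(c) = ((c**2 + 6*c) + 5)/4 = (5 + c**2 + 6*c)/4 = 5/4 + c**2/4 + 3*c/2)
w(X) = X (w(X) = X*1 = X)
k(C) = 4/3 (k(C) = -1/(5/4 + (1/4)*(-4)**2 + (3/2)*(-4)) = -1/(5/4 + (1/4)*16 - 6) = -1/(5/4 + 4 - 6) = -1/(-3/4) = -1*(-4/3) = 4/3)
w(-15)/k(16) - 166/(-422) = -15/4/3 - 166/(-422) = -15*3/4 - 166*(-1/422) = -45/4 + 83/211 = -9163/844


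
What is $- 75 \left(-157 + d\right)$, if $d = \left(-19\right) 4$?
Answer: $17475$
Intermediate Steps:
$d = -76$
$- 75 \left(-157 + d\right) = - 75 \left(-157 - 76\right) = \left(-75\right) \left(-233\right) = 17475$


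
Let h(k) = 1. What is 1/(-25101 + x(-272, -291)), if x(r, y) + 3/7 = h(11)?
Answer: -7/175703 ≈ -3.9840e-5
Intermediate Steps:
x(r, y) = 4/7 (x(r, y) = -3/7 + 1 = 4/7)
1/(-25101 + x(-272, -291)) = 1/(-25101 + 4/7) = 1/(-175703/7) = -7/175703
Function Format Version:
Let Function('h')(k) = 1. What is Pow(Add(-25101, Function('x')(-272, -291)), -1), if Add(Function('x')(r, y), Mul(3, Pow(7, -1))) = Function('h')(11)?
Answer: Rational(-7, 175703) ≈ -3.9840e-5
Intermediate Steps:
Function('x')(r, y) = Rational(4, 7) (Function('x')(r, y) = Add(Rational(-3, 7), 1) = Rational(4, 7))
Pow(Add(-25101, Function('x')(-272, -291)), -1) = Pow(Add(-25101, Rational(4, 7)), -1) = Pow(Rational(-175703, 7), -1) = Rational(-7, 175703)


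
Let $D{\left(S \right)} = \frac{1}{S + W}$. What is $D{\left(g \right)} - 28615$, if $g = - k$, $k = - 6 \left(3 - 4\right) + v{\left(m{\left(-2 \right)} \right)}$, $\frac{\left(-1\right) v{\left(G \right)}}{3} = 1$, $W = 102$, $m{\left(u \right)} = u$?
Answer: $- \frac{2832884}{99} \approx -28615.0$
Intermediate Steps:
$v{\left(G \right)} = -3$ ($v{\left(G \right)} = \left(-3\right) 1 = -3$)
$k = 3$ ($k = - 6 \left(3 - 4\right) - 3 = \left(-6\right) \left(-1\right) - 3 = 6 - 3 = 3$)
$g = -3$ ($g = \left(-1\right) 3 = -3$)
$D{\left(S \right)} = \frac{1}{102 + S}$ ($D{\left(S \right)} = \frac{1}{S + 102} = \frac{1}{102 + S}$)
$D{\left(g \right)} - 28615 = \frac{1}{102 - 3} - 28615 = \frac{1}{99} - 28615 = - \frac{2832884}{99}$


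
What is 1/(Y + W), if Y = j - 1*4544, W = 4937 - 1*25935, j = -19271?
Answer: -1/44813 ≈ -2.2315e-5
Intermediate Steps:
W = -20998 (W = 4937 - 25935 = -20998)
Y = -23815 (Y = -19271 - 1*4544 = -19271 - 4544 = -23815)
1/(Y + W) = 1/(-23815 - 20998) = 1/(-44813) = -1/44813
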